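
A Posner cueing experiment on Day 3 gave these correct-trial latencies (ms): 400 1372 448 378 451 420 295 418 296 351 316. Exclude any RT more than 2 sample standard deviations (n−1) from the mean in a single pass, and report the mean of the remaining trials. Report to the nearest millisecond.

377 ms

n = 11, ΣRT = 5145, M = 467.727
Σ(x−M)² = 931738.18; s = √(931738.18/10) = 305.244
Cutoffs: 467.727 ± 2·305.244 → [-142.8, 1078.2]
Outside: 1372 → excluded.
Retained (n=10): Σ = 3773, mean = 3773/10 = 377.300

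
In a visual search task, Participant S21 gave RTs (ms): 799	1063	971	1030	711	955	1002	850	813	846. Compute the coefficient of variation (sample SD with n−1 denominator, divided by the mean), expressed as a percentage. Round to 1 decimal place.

n = 10, Σ = 9040, M = 904.0000
Σ(x−M)² = 120686.000; s = √(120686.000/9) = 115.7996
CV = 115.7996 / 904.0000 = 0.12810 = 12.810%

12.8%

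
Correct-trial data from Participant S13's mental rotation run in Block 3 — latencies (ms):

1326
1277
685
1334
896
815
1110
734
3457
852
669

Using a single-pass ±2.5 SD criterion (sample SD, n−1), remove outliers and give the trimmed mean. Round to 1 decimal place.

969.8 ms

n = 11, ΣRT = 13155, M = 1195.909
Σ(x−M)² = 6267812.91; s = √(6267812.91/10) = 791.695
Cutoffs: 1195.909 ± 2.5·791.695 → [-783.3, 3175.1]
Outside: 3457 → excluded.
Retained (n=10): Σ = 9698, mean = 9698/10 = 969.800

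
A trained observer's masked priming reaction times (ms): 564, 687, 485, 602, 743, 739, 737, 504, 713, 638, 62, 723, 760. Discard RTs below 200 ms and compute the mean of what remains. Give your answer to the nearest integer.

658 ms

Excluded: 62
Retained (n=12): Σ = 7895
Mean = 7895/12 = 657.9167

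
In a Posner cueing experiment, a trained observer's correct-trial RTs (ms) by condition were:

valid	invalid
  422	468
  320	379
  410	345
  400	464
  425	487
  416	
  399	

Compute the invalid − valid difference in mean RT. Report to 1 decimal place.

29.7 ms

M(valid) = 2792/7 = 398.857
M(invalid) = 2143/5 = 428.600
Difference = 428.600 − 398.857 = 29.743 ms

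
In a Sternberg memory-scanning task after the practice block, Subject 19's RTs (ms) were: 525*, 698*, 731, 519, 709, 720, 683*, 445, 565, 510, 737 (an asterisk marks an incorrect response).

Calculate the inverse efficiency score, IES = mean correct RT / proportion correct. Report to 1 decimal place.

848.4 ms

Correct trials (n=8): 731, 519, 709, 720, 445, 565, 510, 737
Mean correct RT = 4936/8 = 617.0000 ms
Proportion correct = 8/11
IES = 617.0000 / (8/11) = 848.375 ms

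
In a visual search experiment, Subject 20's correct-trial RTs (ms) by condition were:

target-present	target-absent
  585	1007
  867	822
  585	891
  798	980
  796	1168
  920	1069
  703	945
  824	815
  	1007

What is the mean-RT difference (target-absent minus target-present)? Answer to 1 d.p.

M(target-present) = 6078/8 = 759.750
M(target-absent) = 8704/9 = 967.111
Difference = 967.111 − 759.750 = 207.361 ms

207.4 ms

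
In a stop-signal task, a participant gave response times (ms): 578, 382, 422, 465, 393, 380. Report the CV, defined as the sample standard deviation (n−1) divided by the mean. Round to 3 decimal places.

0.175

n = 6, Σ = 2620, M = 436.6667
Σ(x−M)² = 29099.333; s = √(29099.333/5) = 76.2881
CV = 76.2881 / 436.6667 = 0.17471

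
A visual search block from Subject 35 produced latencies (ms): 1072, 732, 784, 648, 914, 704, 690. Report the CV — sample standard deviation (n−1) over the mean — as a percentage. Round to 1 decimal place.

19.0%

n = 7, Σ = 5544, M = 792.0000
Σ(x−M)² = 135832.000; s = √(135832.000/6) = 150.4615
CV = 150.4615 / 792.0000 = 0.18998 = 18.998%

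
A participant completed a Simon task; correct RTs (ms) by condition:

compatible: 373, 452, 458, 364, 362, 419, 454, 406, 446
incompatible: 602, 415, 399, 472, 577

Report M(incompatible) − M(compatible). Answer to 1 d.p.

78.1 ms

M(compatible) = 3734/9 = 414.889
M(incompatible) = 2465/5 = 493.000
Difference = 493.000 − 414.889 = 78.111 ms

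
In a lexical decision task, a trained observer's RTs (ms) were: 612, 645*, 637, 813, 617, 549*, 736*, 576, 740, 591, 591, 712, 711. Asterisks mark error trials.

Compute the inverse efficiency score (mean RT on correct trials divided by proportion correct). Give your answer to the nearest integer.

Correct trials (n=10): 612, 637, 813, 617, 576, 740, 591, 591, 712, 711
Mean correct RT = 6600/10 = 660.0000 ms
Proportion correct = 10/13
IES = 660.0000 / (10/13) = 858.000 ms

858 ms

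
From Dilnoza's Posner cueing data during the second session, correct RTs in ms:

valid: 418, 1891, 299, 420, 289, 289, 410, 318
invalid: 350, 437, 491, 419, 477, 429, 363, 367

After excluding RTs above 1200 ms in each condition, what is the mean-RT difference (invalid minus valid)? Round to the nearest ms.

valid: exclude 1891
M(valid) = 2443/7 = 349.000
M(invalid) = 3333/8 = 416.625
Difference = 416.625 − 349.000 = 67.625 ms

68 ms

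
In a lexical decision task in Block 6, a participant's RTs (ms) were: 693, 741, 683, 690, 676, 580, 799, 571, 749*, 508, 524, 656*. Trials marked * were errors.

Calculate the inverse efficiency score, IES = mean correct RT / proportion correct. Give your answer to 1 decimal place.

Correct trials (n=10): 693, 741, 683, 690, 676, 580, 799, 571, 508, 524
Mean correct RT = 6465/10 = 646.5000 ms
Proportion correct = 10/12
IES = 646.5000 / (10/12) = 775.800 ms

775.8 ms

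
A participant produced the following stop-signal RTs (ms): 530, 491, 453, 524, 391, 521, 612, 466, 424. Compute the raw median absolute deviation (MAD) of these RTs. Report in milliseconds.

Sorted: 391, 424, 453, 466, 491, 521, 524, 530, 612 → median = 491
|x − 491|: 39, 0, 38, 33, 100, 30, 121, 25, 67
Sorted deviations: 0, 25, 30, 33, 38, 39, 67, 100, 121 → MAD = 38

38 ms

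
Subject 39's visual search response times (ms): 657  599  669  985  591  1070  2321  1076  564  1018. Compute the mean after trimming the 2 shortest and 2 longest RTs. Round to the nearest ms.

Sorted: 564, 591, 599, 657, 669, 985, 1018, 1070, 1076, 2321
Drop lowest 2 (564, 591) and highest 2 (1076, 2321)
Remaining (n=6): Σ = 4998, mean = 4998/6 = 833.000

833 ms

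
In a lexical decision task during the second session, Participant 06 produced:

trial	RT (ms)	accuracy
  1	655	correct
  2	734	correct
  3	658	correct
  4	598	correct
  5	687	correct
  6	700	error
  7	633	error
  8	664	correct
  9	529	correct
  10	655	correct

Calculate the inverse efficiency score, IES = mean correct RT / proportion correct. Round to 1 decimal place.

Correct trials (n=8): 655, 734, 658, 598, 687, 664, 529, 655
Mean correct RT = 5180/8 = 647.5000 ms
Proportion correct = 8/10
IES = 647.5000 / (8/10) = 809.375 ms

809.4 ms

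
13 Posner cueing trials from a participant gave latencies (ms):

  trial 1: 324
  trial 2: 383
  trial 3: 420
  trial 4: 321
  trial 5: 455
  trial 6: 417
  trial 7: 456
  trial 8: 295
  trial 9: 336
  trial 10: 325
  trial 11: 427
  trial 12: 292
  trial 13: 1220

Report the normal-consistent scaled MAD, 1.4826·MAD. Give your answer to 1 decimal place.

Sorted: 292, 295, 321, 324, 325, 336, 383, 417, 420, 427, 455, 456, 1220 → median = 383
|x − 383| sorted: 0, 34, 37, 44, 47, 58, 59, 62, 72, 73, 88, 91, 837 → MAD = 59
Robust SD ≈ 1.4826 × 59 = 87.473

87.5 ms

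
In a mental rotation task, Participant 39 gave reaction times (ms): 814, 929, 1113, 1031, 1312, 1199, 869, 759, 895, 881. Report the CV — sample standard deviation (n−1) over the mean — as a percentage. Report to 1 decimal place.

n = 10, Σ = 9802, M = 980.2000
Σ(x−M)² = 286819.600; s = √(286819.600/9) = 178.5185
CV = 178.5185 / 980.2000 = 0.18212 = 18.212%

18.2%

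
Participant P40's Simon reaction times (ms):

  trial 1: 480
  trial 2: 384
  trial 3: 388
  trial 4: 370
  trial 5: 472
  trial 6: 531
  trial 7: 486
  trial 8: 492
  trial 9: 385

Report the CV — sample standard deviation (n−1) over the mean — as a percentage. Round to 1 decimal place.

13.7%

n = 9, Σ = 3988, M = 443.1111
Σ(x−M)² = 29402.889; s = √(29402.889/8) = 60.6248
CV = 60.6248 / 443.1111 = 0.13682 = 13.682%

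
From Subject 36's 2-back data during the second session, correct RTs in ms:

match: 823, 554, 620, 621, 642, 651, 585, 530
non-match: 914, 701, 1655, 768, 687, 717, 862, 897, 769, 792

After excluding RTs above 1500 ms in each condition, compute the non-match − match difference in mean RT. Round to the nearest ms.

non-match: exclude 1655
M(match) = 5026/8 = 628.250
M(non-match) = 7107/9 = 789.667
Difference = 789.667 − 628.250 = 161.417 ms

161 ms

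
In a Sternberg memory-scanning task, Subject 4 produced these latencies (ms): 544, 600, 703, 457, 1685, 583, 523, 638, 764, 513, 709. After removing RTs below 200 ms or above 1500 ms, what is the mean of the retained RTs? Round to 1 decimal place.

Excluded: 1685
Retained (n=10): Σ = 6034
Mean = 6034/10 = 603.4000

603.4 ms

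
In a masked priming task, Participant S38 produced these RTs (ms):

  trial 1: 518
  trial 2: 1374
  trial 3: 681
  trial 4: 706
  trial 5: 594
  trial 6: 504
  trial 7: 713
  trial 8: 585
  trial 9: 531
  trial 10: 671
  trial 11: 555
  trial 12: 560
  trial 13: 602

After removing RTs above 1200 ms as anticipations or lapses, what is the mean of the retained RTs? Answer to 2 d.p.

601.67 ms

Excluded: 1374
Retained (n=12): Σ = 7220
Mean = 7220/12 = 601.6667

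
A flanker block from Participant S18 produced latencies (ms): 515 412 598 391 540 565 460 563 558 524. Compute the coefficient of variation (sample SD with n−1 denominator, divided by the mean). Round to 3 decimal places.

n = 10, Σ = 5126, M = 512.6000
Σ(x−M)² = 43200.400; s = √(43200.400/9) = 69.2824
CV = 69.2824 / 512.6000 = 0.13516

0.135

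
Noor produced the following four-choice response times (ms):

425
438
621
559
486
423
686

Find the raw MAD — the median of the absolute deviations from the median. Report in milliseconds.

63 ms

Sorted: 423, 425, 438, 486, 559, 621, 686 → median = 486
|x − 486|: 61, 48, 135, 73, 0, 63, 200
Sorted deviations: 0, 48, 61, 63, 73, 135, 200 → MAD = 63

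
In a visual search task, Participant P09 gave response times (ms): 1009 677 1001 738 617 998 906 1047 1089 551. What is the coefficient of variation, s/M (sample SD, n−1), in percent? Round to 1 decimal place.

23.0%

n = 10, Σ = 8633, M = 863.3000
Σ(x−M)² = 353446.100; s = √(353446.100/9) = 198.1711
CV = 198.1711 / 863.3000 = 0.22955 = 22.955%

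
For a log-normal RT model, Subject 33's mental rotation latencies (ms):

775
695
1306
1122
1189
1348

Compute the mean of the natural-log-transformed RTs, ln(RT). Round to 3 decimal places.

ln(RT): 6.6529, 6.5439, 7.1747, 7.0229, 7.0809, 7.2064
Σ ln(RT) = 41.6816
Mean = 41.6816/6 = 6.94694

6.947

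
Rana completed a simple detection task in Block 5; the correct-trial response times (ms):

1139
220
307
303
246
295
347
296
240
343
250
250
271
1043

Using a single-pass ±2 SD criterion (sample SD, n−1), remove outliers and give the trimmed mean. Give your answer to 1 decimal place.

280.7 ms

n = 14, ΣRT = 5550, M = 396.429
Σ(x−M)² = 1148705.43; s = √(1148705.43/13) = 297.257
Cutoffs: 396.429 ± 2·297.257 → [-198.1, 990.9]
Outside: 1043, 1139 → excluded.
Retained (n=12): Σ = 3368, mean = 3368/12 = 280.667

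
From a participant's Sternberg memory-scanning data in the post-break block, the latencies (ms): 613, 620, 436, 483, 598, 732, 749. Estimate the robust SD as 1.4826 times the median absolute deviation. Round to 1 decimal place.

176.4 ms

Sorted: 436, 483, 598, 613, 620, 732, 749 → median = 613
|x − 613| sorted: 0, 7, 15, 119, 130, 136, 177 → MAD = 119
Robust SD ≈ 1.4826 × 119 = 176.429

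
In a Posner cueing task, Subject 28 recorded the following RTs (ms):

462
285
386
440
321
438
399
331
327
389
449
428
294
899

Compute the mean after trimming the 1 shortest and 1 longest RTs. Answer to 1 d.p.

388.7 ms

Sorted: 285, 294, 321, 327, 331, 386, 389, 399, 428, 438, 440, 449, 462, 899
Drop lowest 1 (285) and highest 1 (899)
Remaining (n=12): Σ = 4664, mean = 4664/12 = 388.667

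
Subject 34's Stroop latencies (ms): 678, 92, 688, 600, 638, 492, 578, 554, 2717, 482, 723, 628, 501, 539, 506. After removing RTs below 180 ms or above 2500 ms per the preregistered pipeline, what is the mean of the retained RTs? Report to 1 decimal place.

Excluded: 92, 2717
Retained (n=13): Σ = 7607
Mean = 7607/13 = 585.1538

585.2 ms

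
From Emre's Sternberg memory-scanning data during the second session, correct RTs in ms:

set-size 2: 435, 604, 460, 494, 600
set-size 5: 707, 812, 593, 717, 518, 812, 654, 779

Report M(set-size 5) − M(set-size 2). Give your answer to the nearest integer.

180 ms

M(set-size 2) = 2593/5 = 518.600
M(set-size 5) = 5592/8 = 699.000
Difference = 699.000 − 518.600 = 180.400 ms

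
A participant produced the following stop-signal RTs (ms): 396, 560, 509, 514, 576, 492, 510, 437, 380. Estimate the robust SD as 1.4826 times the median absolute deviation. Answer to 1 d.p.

75.6 ms

Sorted: 380, 396, 437, 492, 509, 510, 514, 560, 576 → median = 509
|x − 509| sorted: 0, 1, 5, 17, 51, 67, 72, 113, 129 → MAD = 51
Robust SD ≈ 1.4826 × 51 = 75.613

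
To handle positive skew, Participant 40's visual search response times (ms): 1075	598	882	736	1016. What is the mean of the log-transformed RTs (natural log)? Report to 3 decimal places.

6.736

ln(RT): 6.9801, 6.3936, 6.7822, 6.6012, 6.9236
Σ ln(RT) = 33.6807
Mean = 33.6807/5 = 6.73614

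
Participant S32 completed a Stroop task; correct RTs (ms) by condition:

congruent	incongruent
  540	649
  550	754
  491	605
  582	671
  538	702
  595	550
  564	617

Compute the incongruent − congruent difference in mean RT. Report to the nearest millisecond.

M(congruent) = 3860/7 = 551.429
M(incongruent) = 4548/7 = 649.714
Difference = 649.714 − 551.429 = 98.286 ms

98 ms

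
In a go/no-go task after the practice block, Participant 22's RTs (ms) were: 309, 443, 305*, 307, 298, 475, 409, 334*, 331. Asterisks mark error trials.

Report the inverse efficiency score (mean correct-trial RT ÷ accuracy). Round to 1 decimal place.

Correct trials (n=7): 309, 443, 307, 298, 475, 409, 331
Mean correct RT = 2572/7 = 367.4286 ms
Proportion correct = 7/9
IES = 367.4286 / (7/9) = 472.408 ms

472.4 ms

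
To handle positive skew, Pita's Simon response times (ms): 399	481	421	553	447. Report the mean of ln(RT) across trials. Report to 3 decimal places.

6.125

ln(RT): 5.9890, 6.1759, 6.0426, 6.3154, 6.1026
Σ ln(RT) = 30.6254
Mean = 30.6254/5 = 6.12508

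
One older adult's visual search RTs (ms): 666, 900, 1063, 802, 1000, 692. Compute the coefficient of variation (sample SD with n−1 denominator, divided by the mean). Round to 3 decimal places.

0.190

n = 6, Σ = 5123, M = 853.8333
Σ(x−M)² = 131404.833; s = √(131404.833/5) = 162.1141
CV = 162.1141 / 853.8333 = 0.18987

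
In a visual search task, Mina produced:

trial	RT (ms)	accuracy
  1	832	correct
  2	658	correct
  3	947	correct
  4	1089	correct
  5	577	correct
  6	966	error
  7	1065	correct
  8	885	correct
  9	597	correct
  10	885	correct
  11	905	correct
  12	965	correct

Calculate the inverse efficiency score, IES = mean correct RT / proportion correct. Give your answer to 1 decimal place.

932.7 ms

Correct trials (n=11): 832, 658, 947, 1089, 577, 1065, 885, 597, 885, 905, 965
Mean correct RT = 9405/11 = 855.0000 ms
Proportion correct = 11/12
IES = 855.0000 / (11/12) = 932.727 ms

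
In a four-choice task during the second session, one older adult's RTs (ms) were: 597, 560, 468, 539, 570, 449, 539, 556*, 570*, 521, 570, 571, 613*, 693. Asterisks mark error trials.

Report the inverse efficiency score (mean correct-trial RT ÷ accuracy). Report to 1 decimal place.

703.1 ms

Correct trials (n=11): 597, 560, 468, 539, 570, 449, 539, 521, 570, 571, 693
Mean correct RT = 6077/11 = 552.4545 ms
Proportion correct = 11/14
IES = 552.4545 / (11/14) = 703.124 ms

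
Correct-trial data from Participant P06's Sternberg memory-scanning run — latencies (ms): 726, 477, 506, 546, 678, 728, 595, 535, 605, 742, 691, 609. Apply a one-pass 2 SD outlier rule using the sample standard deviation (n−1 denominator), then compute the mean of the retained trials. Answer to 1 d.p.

619.8 ms

n = 12, ΣRT = 7438, M = 619.833
Σ(x−M)² = 93305.67; s = √(93305.67/11) = 92.100
Cutoffs: 619.833 ± 2·92.100 → [435.6, 804.0]
No RTs fall outside the cutoffs; all 12 retained. Mean = 7438/12 = 619.833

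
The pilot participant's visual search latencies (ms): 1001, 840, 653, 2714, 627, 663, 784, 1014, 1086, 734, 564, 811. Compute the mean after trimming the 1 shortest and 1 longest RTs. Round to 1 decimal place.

Sorted: 564, 627, 653, 663, 734, 784, 811, 840, 1001, 1014, 1086, 2714
Drop lowest 1 (564) and highest 1 (2714)
Remaining (n=10): Σ = 8213, mean = 8213/10 = 821.300

821.3 ms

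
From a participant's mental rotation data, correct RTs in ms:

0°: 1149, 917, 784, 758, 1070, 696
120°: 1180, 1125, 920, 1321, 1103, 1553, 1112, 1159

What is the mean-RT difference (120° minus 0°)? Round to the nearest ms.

M(0°) = 5374/6 = 895.667
M(120°) = 9473/8 = 1184.125
Difference = 1184.125 − 895.667 = 288.458 ms

288 ms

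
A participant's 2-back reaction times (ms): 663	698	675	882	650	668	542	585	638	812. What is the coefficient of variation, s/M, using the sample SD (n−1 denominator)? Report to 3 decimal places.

n = 10, Σ = 6813, M = 681.3000
Σ(x−M)² = 89726.100; s = √(89726.100/9) = 99.8477
CV = 99.8477 / 681.3000 = 0.14655

0.147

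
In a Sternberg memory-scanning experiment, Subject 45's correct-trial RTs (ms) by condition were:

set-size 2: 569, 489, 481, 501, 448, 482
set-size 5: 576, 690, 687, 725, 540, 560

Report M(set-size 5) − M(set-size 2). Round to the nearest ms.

M(set-size 2) = 2970/6 = 495.000
M(set-size 5) = 3778/6 = 629.667
Difference = 629.667 − 495.000 = 134.667 ms

135 ms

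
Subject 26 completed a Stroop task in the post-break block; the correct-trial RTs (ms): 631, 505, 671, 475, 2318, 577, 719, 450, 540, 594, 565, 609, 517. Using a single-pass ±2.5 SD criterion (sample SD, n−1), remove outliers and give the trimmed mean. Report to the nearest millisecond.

571 ms

n = 13, ΣRT = 9171, M = 705.462
Σ(x−M)² = 2886609.23; s = √(2886609.23/12) = 490.460
Cutoffs: 705.462 ± 2.5·490.460 → [-520.7, 1931.6]
Outside: 2318 → excluded.
Retained (n=12): Σ = 6853, mean = 6853/12 = 571.083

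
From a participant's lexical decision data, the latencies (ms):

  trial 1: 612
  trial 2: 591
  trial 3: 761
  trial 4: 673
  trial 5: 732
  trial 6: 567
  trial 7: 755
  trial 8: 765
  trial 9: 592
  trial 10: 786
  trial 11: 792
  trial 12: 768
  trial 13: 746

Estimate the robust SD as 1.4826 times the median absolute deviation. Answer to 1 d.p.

Sorted: 567, 591, 592, 612, 673, 732, 746, 755, 761, 765, 768, 786, 792 → median = 746
|x − 746| sorted: 0, 9, 14, 15, 19, 22, 40, 46, 73, 134, 154, 155, 179 → MAD = 40
Robust SD ≈ 1.4826 × 40 = 59.304

59.3 ms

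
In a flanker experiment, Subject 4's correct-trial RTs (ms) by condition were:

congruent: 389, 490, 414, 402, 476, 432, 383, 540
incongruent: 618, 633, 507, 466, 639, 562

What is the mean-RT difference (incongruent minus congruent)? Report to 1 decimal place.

130.1 ms

M(congruent) = 3526/8 = 440.750
M(incongruent) = 3425/6 = 570.833
Difference = 570.833 − 440.750 = 130.083 ms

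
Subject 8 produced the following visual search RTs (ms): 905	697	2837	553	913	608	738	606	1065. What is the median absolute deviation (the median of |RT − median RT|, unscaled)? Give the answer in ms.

Sorted: 553, 606, 608, 697, 738, 905, 913, 1065, 2837 → median = 738
|x − 738|: 167, 41, 2099, 185, 175, 130, 0, 132, 327
Sorted deviations: 0, 41, 130, 132, 167, 175, 185, 327, 2099 → MAD = 167

167 ms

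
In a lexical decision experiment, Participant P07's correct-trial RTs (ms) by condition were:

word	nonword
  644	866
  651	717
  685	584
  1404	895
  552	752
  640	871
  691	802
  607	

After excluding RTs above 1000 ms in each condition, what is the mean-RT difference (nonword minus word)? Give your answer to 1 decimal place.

word: exclude 1404
M(word) = 4470/7 = 638.571
M(nonword) = 5487/7 = 783.857
Difference = 783.857 − 638.571 = 145.286 ms

145.3 ms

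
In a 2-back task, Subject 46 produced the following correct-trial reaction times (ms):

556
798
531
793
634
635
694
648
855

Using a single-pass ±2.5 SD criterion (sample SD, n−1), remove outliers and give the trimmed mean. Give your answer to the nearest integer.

683 ms

n = 9, ΣRT = 6144, M = 682.667
Σ(x−M)² = 100192.00; s = √(100192.00/8) = 111.911
Cutoffs: 682.667 ± 2.5·111.911 → [402.9, 962.4]
No RTs fall outside the cutoffs; all 9 retained. Mean = 6144/9 = 682.667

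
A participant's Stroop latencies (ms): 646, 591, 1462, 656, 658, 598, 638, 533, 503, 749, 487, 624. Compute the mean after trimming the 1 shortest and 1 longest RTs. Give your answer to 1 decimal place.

619.6 ms

Sorted: 487, 503, 533, 591, 598, 624, 638, 646, 656, 658, 749, 1462
Drop lowest 1 (487) and highest 1 (1462)
Remaining (n=10): Σ = 6196, mean = 6196/10 = 619.600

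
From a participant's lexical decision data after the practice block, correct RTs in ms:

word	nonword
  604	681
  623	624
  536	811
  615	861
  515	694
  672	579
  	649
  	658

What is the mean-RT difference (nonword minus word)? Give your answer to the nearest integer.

100 ms

M(word) = 3565/6 = 594.167
M(nonword) = 5557/8 = 694.625
Difference = 694.625 − 594.167 = 100.458 ms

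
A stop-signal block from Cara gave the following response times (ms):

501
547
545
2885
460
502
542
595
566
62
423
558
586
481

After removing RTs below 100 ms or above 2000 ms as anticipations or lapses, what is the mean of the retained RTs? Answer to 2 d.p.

525.50 ms

Excluded: 62, 2885
Retained (n=12): Σ = 6306
Mean = 6306/12 = 525.5000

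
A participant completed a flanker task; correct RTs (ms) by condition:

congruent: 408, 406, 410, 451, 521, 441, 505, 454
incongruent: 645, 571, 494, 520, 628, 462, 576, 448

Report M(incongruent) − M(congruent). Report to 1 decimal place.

93.5 ms

M(congruent) = 3596/8 = 449.500
M(incongruent) = 4344/8 = 543.000
Difference = 543.000 − 449.500 = 93.500 ms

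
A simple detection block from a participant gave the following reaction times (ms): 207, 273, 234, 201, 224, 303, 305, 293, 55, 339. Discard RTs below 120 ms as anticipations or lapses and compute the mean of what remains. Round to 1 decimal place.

Excluded: 55
Retained (n=9): Σ = 2379
Mean = 2379/9 = 264.3333

264.3 ms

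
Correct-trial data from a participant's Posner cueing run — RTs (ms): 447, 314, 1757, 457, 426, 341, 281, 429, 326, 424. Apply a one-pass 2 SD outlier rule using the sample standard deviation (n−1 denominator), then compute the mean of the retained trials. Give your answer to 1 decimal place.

n = 10, ΣRT = 5202, M = 520.200
Σ(x−M)² = 1735033.60; s = √(1735033.60/9) = 439.069
Cutoffs: 520.200 ± 2·439.069 → [-357.9, 1398.3]
Outside: 1757 → excluded.
Retained (n=9): Σ = 3445, mean = 3445/9 = 382.778

382.8 ms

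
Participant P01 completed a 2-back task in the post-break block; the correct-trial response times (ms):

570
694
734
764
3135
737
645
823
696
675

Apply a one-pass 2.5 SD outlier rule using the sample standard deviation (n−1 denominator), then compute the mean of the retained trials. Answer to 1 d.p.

n = 10, ΣRT = 9473, M = 947.300
Σ(x−M)² = 5360004.10; s = √(5360004.10/9) = 771.723
Cutoffs: 947.300 ± 2.5·771.723 → [-982.0, 2876.6]
Outside: 3135 → excluded.
Retained (n=9): Σ = 6338, mean = 6338/9 = 704.222

704.2 ms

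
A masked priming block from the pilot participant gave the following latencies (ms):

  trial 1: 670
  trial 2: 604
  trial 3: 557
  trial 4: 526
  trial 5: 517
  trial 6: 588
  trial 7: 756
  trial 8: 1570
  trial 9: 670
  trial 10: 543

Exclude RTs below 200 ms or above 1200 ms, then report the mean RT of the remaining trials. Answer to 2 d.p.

603.44 ms

Excluded: 1570
Retained (n=9): Σ = 5431
Mean = 5431/9 = 603.4444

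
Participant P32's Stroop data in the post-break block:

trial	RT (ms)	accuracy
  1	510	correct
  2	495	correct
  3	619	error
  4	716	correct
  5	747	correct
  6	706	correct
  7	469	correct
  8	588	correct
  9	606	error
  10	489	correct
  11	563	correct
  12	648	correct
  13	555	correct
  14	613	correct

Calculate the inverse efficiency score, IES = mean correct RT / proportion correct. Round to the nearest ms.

Correct trials (n=12): 510, 495, 716, 747, 706, 469, 588, 489, 563, 648, 555, 613
Mean correct RT = 7099/12 = 591.5833 ms
Proportion correct = 12/14
IES = 591.5833 / (12/14) = 690.181 ms

690 ms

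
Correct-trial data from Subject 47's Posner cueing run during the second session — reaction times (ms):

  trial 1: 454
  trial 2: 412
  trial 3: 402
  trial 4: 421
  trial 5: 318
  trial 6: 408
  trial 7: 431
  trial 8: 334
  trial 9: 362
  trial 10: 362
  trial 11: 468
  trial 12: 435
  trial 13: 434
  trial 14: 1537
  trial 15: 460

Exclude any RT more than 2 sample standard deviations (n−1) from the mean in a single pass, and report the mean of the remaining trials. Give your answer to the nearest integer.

407 ms

n = 15, ΣRT = 7238, M = 482.533
Σ(x−M)² = 1219695.73; s = √(1219695.73/14) = 295.163
Cutoffs: 482.533 ± 2·295.163 → [-107.8, 1072.9]
Outside: 1537 → excluded.
Retained (n=14): Σ = 5701, mean = 5701/14 = 407.214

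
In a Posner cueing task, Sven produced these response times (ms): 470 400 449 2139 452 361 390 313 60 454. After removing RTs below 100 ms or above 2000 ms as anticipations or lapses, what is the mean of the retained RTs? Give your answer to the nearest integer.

Excluded: 60, 2139
Retained (n=8): Σ = 3289
Mean = 3289/8 = 411.1250

411 ms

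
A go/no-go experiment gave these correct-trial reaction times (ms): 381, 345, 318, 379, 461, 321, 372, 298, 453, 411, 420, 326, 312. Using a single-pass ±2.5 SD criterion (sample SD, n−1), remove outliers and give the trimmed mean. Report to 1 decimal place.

369.0 ms

n = 13, ΣRT = 4797, M = 369.000
Σ(x−M)² = 35758.00; s = √(35758.00/12) = 54.588
Cutoffs: 369.000 ± 2.5·54.588 → [232.5, 505.5]
No RTs fall outside the cutoffs; all 13 retained. Mean = 4797/13 = 369.000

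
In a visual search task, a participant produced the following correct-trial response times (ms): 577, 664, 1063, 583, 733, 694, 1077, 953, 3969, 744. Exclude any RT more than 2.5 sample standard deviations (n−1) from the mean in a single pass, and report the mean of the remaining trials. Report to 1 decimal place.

n = 10, ΣRT = 11057, M = 1105.700
Σ(x−M)² = 9411518.10; s = √(9411518.10/9) = 1022.607
Cutoffs: 1105.700 ± 2.5·1022.607 → [-1450.8, 3662.2]
Outside: 3969 → excluded.
Retained (n=9): Σ = 7088, mean = 7088/9 = 787.556

787.6 ms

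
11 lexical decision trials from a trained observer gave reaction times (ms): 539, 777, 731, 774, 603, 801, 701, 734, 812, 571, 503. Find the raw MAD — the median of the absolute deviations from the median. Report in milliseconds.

70 ms

Sorted: 503, 539, 571, 603, 701, 731, 734, 774, 777, 801, 812 → median = 731
|x − 731|: 192, 46, 0, 43, 128, 70, 30, 3, 81, 160, 228
Sorted deviations: 0, 3, 30, 43, 46, 70, 81, 128, 160, 192, 228 → MAD = 70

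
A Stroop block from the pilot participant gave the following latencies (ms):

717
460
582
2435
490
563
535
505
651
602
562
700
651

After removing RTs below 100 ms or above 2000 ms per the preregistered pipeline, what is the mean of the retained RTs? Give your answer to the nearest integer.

585 ms

Excluded: 2435
Retained (n=12): Σ = 7018
Mean = 7018/12 = 584.8333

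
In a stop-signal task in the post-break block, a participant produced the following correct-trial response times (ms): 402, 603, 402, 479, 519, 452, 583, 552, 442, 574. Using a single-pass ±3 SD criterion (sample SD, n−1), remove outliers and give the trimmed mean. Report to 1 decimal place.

n = 10, ΣRT = 5008, M = 500.800
Σ(x−M)² = 51349.60; s = √(51349.60/9) = 75.535
Cutoffs: 500.800 ± 3·75.535 → [274.2, 727.4]
No RTs fall outside the cutoffs; all 10 retained. Mean = 5008/10 = 500.800

500.8 ms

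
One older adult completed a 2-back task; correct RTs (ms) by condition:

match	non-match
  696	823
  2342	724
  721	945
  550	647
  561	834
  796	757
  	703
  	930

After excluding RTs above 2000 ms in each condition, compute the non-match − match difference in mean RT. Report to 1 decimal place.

match: exclude 2342
M(match) = 3324/5 = 664.800
M(non-match) = 6363/8 = 795.375
Difference = 795.375 − 664.800 = 130.575 ms

130.6 ms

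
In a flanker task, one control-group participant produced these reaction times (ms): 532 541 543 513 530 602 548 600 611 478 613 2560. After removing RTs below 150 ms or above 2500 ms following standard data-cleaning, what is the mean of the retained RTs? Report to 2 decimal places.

Excluded: 2560
Retained (n=11): Σ = 6111
Mean = 6111/11 = 555.5455

555.55 ms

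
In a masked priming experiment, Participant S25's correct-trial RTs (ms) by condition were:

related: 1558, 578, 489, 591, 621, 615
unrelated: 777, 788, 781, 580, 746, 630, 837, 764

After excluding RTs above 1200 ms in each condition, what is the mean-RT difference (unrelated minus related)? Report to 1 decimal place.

related: exclude 1558
M(related) = 2894/5 = 578.800
M(unrelated) = 5903/8 = 737.875
Difference = 737.875 − 578.800 = 159.075 ms

159.1 ms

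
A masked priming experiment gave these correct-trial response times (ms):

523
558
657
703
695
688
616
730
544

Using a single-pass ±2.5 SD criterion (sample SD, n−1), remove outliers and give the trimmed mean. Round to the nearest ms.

635 ms

n = 9, ΣRT = 5714, M = 634.889
Σ(x−M)² = 47656.89; s = √(47656.89/8) = 77.182
Cutoffs: 634.889 ± 2.5·77.182 → [441.9, 827.8]
No RTs fall outside the cutoffs; all 9 retained. Mean = 5714/9 = 634.889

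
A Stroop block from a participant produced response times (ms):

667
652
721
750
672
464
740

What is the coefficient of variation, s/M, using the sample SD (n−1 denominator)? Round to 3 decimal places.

0.146

n = 7, Σ = 4666, M = 666.5714
Σ(x−M)² = 56591.714; s = √(56591.714/6) = 97.1182
CV = 97.1182 / 666.5714 = 0.14570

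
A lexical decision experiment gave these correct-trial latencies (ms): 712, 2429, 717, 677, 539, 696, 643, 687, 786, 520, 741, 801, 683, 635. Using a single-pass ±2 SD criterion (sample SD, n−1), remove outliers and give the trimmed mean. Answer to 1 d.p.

679.8 ms

n = 14, ΣRT = 11266, M = 804.714
Σ(x−M)² = 2922438.86; s = √(2922438.86/13) = 474.134
Cutoffs: 804.714 ± 2·474.134 → [-143.6, 1753.0]
Outside: 2429 → excluded.
Retained (n=13): Σ = 8837, mean = 8837/13 = 679.769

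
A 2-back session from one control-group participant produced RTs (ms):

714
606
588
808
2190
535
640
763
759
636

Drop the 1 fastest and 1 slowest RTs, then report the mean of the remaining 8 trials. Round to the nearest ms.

Sorted: 535, 588, 606, 636, 640, 714, 759, 763, 808, 2190
Drop lowest 1 (535) and highest 1 (2190)
Remaining (n=8): Σ = 5514, mean = 5514/8 = 689.250

689 ms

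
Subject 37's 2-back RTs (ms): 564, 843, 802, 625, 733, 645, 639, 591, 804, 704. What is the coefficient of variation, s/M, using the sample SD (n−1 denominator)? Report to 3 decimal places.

0.140

n = 10, Σ = 6950, M = 695.0000
Σ(x−M)² = 85272.000; s = √(85272.000/9) = 97.3379
CV = 97.3379 / 695.0000 = 0.14005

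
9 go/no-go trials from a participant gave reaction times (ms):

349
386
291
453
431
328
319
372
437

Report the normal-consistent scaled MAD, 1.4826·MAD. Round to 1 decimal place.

78.6 ms

Sorted: 291, 319, 328, 349, 372, 386, 431, 437, 453 → median = 372
|x − 372| sorted: 0, 14, 23, 44, 53, 59, 65, 81, 81 → MAD = 53
Robust SD ≈ 1.4826 × 53 = 78.578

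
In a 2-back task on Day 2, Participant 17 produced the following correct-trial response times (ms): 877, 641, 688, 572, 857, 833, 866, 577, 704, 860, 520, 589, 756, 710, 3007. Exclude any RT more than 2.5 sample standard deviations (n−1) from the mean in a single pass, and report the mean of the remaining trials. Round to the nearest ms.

n = 15, ΣRT = 13057, M = 870.467
Σ(x−M)² = 5096299.73; s = √(5096299.73/14) = 603.342
Cutoffs: 870.467 ± 2.5·603.342 → [-637.9, 2378.8]
Outside: 3007 → excluded.
Retained (n=14): Σ = 10050, mean = 10050/14 = 717.857

718 ms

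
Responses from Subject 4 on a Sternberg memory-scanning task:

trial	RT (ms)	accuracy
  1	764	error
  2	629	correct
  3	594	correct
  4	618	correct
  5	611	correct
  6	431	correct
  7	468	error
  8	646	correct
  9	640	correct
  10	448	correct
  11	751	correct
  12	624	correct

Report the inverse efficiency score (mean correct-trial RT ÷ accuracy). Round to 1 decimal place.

Correct trials (n=10): 629, 594, 618, 611, 431, 646, 640, 448, 751, 624
Mean correct RT = 5992/10 = 599.2000 ms
Proportion correct = 10/12
IES = 599.2000 / (10/12) = 719.040 ms

719.0 ms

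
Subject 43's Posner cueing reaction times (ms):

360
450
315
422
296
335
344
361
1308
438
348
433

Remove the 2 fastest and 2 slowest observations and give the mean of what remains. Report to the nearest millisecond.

380 ms

Sorted: 296, 315, 335, 344, 348, 360, 361, 422, 433, 438, 450, 1308
Drop lowest 2 (296, 315) and highest 2 (450, 1308)
Remaining (n=8): Σ = 3041, mean = 3041/8 = 380.125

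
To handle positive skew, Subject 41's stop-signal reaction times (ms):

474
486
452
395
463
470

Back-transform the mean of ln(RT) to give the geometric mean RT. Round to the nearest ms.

456 ms

ln(RT): 6.1612, 6.1862, 6.1137, 5.9789, 6.1377, 6.1527
Mean ln(RT) = 36.7304/6 = 6.12174
Geometric mean = exp(6.12174) = 455.66 ms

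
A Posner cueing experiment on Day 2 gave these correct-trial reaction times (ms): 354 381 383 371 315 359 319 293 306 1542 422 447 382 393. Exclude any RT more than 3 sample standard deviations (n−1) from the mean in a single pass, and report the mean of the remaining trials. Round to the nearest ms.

363 ms

n = 14, ΣRT = 6267, M = 447.643
Σ(x−M)² = 1314811.21; s = √(1314811.21/13) = 318.024
Cutoffs: 447.643 ± 3·318.024 → [-506.4, 1401.7]
Outside: 1542 → excluded.
Retained (n=13): Σ = 4725, mean = 4725/13 = 363.462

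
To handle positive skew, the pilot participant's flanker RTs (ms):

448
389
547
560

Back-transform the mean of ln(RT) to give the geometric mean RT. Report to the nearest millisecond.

ln(RT): 6.1048, 5.9636, 6.3044, 6.3279
Mean ln(RT) = 24.7008/4 = 6.17519
Geometric mean = exp(6.17519) = 480.67 ms

481 ms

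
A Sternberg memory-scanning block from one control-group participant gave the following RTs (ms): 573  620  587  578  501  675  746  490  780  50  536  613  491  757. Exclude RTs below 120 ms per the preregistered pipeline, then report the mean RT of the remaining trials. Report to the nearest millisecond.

Excluded: 50
Retained (n=13): Σ = 7947
Mean = 7947/13 = 611.3077

611 ms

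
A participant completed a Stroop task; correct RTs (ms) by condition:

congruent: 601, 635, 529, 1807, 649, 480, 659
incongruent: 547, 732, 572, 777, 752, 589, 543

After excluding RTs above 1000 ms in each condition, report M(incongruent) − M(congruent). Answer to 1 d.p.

52.4 ms

congruent: exclude 1807
M(congruent) = 3553/6 = 592.167
M(incongruent) = 4512/7 = 644.571
Difference = 644.571 − 592.167 = 52.405 ms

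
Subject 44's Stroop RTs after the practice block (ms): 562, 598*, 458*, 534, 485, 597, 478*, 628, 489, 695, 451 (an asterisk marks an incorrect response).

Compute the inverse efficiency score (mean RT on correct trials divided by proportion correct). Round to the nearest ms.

763 ms

Correct trials (n=8): 562, 534, 485, 597, 628, 489, 695, 451
Mean correct RT = 4441/8 = 555.1250 ms
Proportion correct = 8/11
IES = 555.1250 / (8/11) = 763.297 ms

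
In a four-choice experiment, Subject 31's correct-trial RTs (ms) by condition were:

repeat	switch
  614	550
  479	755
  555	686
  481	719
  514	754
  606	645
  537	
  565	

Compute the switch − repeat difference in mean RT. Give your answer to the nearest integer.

M(repeat) = 4351/8 = 543.875
M(switch) = 4109/6 = 684.833
Difference = 684.833 − 543.875 = 140.958 ms

141 ms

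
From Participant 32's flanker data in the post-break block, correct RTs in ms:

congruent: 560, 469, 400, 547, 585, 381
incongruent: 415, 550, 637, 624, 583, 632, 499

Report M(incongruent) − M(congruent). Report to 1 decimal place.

M(congruent) = 2942/6 = 490.333
M(incongruent) = 3940/7 = 562.857
Difference = 562.857 − 490.333 = 72.524 ms

72.5 ms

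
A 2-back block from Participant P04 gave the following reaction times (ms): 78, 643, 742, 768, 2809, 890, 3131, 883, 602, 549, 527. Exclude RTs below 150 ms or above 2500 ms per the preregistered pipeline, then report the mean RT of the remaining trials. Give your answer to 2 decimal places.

Excluded: 78, 2809, 3131
Retained (n=8): Σ = 5604
Mean = 5604/8 = 700.5000

700.50 ms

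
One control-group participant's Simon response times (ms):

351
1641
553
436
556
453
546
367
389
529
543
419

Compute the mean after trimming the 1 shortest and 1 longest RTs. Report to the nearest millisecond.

Sorted: 351, 367, 389, 419, 436, 453, 529, 543, 546, 553, 556, 1641
Drop lowest 1 (351) and highest 1 (1641)
Remaining (n=10): Σ = 4791, mean = 4791/10 = 479.100

479 ms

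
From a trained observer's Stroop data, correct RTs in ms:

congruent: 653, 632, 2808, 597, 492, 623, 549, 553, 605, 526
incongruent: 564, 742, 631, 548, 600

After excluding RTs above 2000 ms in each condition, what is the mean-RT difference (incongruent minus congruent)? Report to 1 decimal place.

congruent: exclude 2808
M(congruent) = 5230/9 = 581.111
M(incongruent) = 3085/5 = 617.000
Difference = 617.000 − 581.111 = 35.889 ms

35.9 ms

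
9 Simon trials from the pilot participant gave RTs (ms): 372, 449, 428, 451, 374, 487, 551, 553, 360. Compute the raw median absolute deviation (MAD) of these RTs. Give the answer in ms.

Sorted: 360, 372, 374, 428, 449, 451, 487, 551, 553 → median = 449
|x − 449|: 77, 0, 21, 2, 75, 38, 102, 104, 89
Sorted deviations: 0, 2, 21, 38, 75, 77, 89, 102, 104 → MAD = 75

75 ms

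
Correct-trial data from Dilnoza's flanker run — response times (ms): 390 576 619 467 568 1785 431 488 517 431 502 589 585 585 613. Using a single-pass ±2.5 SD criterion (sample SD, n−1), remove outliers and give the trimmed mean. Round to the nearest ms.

526 ms

n = 15, ΣRT = 9146, M = 609.733
Σ(x−M)² = 1553452.93; s = √(1553452.93/14) = 333.108
Cutoffs: 609.733 ± 2.5·333.108 → [-223.0, 1442.5]
Outside: 1785 → excluded.
Retained (n=14): Σ = 7361, mean = 7361/14 = 525.786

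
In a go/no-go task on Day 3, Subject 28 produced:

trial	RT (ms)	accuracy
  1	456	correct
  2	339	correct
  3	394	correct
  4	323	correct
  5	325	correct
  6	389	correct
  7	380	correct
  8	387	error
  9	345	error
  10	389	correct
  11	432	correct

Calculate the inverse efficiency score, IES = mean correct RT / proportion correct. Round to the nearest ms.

465 ms

Correct trials (n=9): 456, 339, 394, 323, 325, 389, 380, 389, 432
Mean correct RT = 3427/9 = 380.7778 ms
Proportion correct = 9/11
IES = 380.7778 / (9/11) = 465.395 ms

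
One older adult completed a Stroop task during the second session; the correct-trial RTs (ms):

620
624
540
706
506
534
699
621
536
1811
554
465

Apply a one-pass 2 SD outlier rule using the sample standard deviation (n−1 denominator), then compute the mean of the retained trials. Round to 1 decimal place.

582.3 ms

n = 12, ΣRT = 8216, M = 684.667
Σ(x−M)² = 1444182.67; s = √(1444182.67/11) = 362.339
Cutoffs: 684.667 ± 2·362.339 → [-40.0, 1409.3]
Outside: 1811 → excluded.
Retained (n=11): Σ = 6405, mean = 6405/11 = 582.273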